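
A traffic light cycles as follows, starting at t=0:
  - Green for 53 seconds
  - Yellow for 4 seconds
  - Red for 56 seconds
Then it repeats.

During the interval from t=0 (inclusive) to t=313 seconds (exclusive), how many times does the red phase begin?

Cycle = 53+4+56 = 113s
red phase starts at t = k*113 + 57 for k=0,1,2,...
Need k*113+57 < 313 → k < 2.265
k ∈ {0, ..., 2} → 3 starts

Answer: 3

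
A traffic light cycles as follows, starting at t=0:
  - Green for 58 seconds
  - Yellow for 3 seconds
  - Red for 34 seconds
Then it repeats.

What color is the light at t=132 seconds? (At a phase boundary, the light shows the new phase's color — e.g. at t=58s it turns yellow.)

Cycle length = 58 + 3 + 34 = 95s
t = 132, phase_t = 132 mod 95 = 37
37 < 58 (green end) → GREEN

Answer: green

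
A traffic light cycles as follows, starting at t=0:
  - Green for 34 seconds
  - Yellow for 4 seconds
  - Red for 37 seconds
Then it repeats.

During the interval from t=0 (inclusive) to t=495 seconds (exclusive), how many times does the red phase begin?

Cycle = 34+4+37 = 75s
red phase starts at t = k*75 + 38 for k=0,1,2,...
Need k*75+38 < 495 → k < 6.093
k ∈ {0, ..., 6} → 7 starts

Answer: 7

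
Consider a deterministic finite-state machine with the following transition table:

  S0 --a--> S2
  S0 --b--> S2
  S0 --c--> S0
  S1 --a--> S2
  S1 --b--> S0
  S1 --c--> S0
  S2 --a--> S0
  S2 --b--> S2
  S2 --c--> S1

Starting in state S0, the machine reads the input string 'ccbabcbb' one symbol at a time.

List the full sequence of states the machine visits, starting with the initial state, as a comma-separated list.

Answer: S0, S0, S0, S2, S0, S2, S1, S0, S2

Derivation:
Start: S0
  read 'c': S0 --c--> S0
  read 'c': S0 --c--> S0
  read 'b': S0 --b--> S2
  read 'a': S2 --a--> S0
  read 'b': S0 --b--> S2
  read 'c': S2 --c--> S1
  read 'b': S1 --b--> S0
  read 'b': S0 --b--> S2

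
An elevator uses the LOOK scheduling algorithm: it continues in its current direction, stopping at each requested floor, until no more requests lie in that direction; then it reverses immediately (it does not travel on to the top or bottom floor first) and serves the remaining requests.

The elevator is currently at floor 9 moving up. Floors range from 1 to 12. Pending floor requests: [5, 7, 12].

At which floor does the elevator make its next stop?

Answer: 12

Derivation:
Current floor: 9, direction: up
Requests above: [12]
Requests below: [5, 7]
Moving up and requests lie above → nearest above is min([12]) = 12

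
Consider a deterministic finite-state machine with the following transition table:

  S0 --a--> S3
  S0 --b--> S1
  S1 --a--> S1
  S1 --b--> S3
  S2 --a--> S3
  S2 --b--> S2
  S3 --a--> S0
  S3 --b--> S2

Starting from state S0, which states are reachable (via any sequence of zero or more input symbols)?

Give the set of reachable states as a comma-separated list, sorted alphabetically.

Answer: S0, S1, S2, S3

Derivation:
BFS from S0:
  visit S0: S0--a-->S3 (new), S0--b-->S1 (new)
  visit S3: S3--a-->S0 (seen), S3--b-->S2 (new)
  visit S1: S1--a-->S1 (seen), S1--b-->S3 (seen)
  visit S2: S2--a-->S3 (seen), S2--b-->S2 (seen)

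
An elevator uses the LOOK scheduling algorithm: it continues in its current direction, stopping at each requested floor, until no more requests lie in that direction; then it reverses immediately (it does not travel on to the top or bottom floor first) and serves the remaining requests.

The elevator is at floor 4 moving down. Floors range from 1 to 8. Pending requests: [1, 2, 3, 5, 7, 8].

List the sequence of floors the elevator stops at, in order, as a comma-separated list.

Answer: 3, 2, 1, 5, 7, 8

Derivation:
Current: 4, moving DOWN
Serve below first (descending): [3, 2, 1]
Then reverse, serve above (ascending): [5, 7, 8]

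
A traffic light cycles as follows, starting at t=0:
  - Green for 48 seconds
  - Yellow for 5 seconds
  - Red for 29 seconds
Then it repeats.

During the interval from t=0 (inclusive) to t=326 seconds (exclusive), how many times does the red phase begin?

Cycle = 48+5+29 = 82s
red phase starts at t = k*82 + 53 for k=0,1,2,...
Need k*82+53 < 326 → k < 3.329
k ∈ {0, ..., 3} → 4 starts

Answer: 4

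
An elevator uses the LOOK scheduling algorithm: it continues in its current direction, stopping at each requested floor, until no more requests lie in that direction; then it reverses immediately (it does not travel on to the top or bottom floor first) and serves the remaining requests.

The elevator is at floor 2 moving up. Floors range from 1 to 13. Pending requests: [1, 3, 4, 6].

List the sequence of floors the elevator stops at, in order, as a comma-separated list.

Current: 2, moving UP
Serve above first (ascending): [3, 4, 6]
Then reverse, serve below (descending): [1]

Answer: 3, 4, 6, 1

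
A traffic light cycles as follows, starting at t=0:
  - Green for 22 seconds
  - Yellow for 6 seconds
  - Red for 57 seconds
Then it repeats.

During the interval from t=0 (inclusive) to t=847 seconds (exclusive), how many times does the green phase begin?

Cycle = 22+6+57 = 85s
green phase starts at t = k*85 + 0 for k=0,1,2,...
Need k*85+0 < 847 → k < 9.965
k ∈ {0, ..., 9} → 10 starts

Answer: 10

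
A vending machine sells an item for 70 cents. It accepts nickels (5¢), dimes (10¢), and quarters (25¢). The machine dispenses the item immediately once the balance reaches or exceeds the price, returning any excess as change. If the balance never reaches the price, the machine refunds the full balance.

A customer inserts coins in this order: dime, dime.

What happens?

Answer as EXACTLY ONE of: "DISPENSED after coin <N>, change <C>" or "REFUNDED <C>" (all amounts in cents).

Price: 70¢
Coin 1 (dime, 10¢): balance = 10¢
Coin 2 (dime, 10¢): balance = 20¢
All coins inserted, balance 20¢ < price 70¢ → REFUND 20¢

Answer: REFUNDED 20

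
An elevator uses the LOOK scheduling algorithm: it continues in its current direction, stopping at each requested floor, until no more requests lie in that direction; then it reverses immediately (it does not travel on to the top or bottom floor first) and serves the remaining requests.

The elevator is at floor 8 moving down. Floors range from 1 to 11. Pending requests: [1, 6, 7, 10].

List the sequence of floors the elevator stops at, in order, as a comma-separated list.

Answer: 7, 6, 1, 10

Derivation:
Current: 8, moving DOWN
Serve below first (descending): [7, 6, 1]
Then reverse, serve above (ascending): [10]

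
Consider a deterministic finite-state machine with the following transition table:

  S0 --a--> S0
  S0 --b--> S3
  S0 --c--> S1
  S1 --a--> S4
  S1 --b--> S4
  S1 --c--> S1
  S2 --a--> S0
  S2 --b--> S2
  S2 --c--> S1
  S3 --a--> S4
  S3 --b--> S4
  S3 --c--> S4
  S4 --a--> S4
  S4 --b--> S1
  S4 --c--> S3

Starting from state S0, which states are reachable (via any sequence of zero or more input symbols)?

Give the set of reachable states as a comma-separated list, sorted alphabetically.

Answer: S0, S1, S3, S4

Derivation:
BFS from S0:
  visit S0: S0--a-->S0 (seen), S0--b-->S3 (new), S0--c-->S1 (new)
  visit S3: S3--a-->S4 (new), S3--b-->S4 (seen), S3--c-->S4 (seen)
  visit S1: S1--a-->S4 (seen), S1--b-->S4 (seen), S1--c-->S1 (seen)
  visit S4: S4--a-->S4 (seen), S4--b-->S1 (seen), S4--c-->S3 (seen)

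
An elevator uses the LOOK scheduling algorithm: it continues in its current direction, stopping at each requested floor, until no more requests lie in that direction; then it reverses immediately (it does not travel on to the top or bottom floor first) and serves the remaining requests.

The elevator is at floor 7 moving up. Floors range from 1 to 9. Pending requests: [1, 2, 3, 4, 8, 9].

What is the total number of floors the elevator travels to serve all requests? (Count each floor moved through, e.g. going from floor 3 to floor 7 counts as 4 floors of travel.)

Answer: 10

Derivation:
Start at floor 7 moving up, LOOK stop order: [8, 9, 4, 3, 2, 1]
  7 → 8: |8-7| = 1, total = 1
  8 → 9: |9-8| = 1, total = 2
  9 → 4: |4-9| = 5, total = 7
  4 → 3: |3-4| = 1, total = 8
  3 → 2: |2-3| = 1, total = 9
  2 → 1: |1-2| = 1, total = 10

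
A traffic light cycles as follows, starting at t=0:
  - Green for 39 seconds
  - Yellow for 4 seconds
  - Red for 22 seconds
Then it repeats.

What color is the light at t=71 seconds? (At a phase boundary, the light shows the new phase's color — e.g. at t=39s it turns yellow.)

Answer: green

Derivation:
Cycle length = 39 + 4 + 22 = 65s
t = 71, phase_t = 71 mod 65 = 6
6 < 39 (green end) → GREEN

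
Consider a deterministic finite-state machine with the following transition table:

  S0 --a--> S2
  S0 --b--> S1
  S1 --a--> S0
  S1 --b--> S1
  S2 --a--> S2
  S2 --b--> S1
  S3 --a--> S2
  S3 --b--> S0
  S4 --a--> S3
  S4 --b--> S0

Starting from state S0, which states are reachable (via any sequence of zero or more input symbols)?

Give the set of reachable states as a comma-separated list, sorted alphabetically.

BFS from S0:
  visit S0: S0--a-->S2 (new), S0--b-->S1 (new)
  visit S2: S2--a-->S2 (seen), S2--b-->S1 (seen)
  visit S1: S1--a-->S0 (seen), S1--b-->S1 (seen)

Answer: S0, S1, S2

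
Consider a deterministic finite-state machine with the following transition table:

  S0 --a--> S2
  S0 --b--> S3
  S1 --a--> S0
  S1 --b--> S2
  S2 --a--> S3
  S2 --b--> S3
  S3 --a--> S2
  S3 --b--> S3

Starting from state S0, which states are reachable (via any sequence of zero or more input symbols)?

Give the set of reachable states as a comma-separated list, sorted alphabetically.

BFS from S0:
  visit S0: S0--a-->S2 (new), S0--b-->S3 (new)
  visit S2: S2--a-->S3 (seen), S2--b-->S3 (seen)
  visit S3: S3--a-->S2 (seen), S3--b-->S3 (seen)

Answer: S0, S2, S3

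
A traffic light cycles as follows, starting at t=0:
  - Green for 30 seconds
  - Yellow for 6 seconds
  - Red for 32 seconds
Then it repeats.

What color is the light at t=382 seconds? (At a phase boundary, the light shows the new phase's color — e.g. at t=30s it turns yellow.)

Answer: red

Derivation:
Cycle length = 30 + 6 + 32 = 68s
t = 382, phase_t = 382 mod 68 = 42
42 >= 36 → RED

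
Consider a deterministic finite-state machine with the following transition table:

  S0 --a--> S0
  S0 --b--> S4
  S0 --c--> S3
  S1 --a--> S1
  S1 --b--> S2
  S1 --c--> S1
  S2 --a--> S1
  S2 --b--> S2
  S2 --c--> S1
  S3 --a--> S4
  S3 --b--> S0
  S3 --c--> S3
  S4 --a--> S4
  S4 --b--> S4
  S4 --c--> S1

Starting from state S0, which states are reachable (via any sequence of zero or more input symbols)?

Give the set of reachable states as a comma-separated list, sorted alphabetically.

Answer: S0, S1, S2, S3, S4

Derivation:
BFS from S0:
  visit S0: S0--a-->S0 (seen), S0--b-->S4 (new), S0--c-->S3 (new)
  visit S4: S4--a-->S4 (seen), S4--b-->S4 (seen), S4--c-->S1 (new)
  visit S3: S3--a-->S4 (seen), S3--b-->S0 (seen), S3--c-->S3 (seen)
  visit S1: S1--a-->S1 (seen), S1--b-->S2 (new), S1--c-->S1 (seen)
  visit S2: S2--a-->S1 (seen), S2--b-->S2 (seen), S2--c-->S1 (seen)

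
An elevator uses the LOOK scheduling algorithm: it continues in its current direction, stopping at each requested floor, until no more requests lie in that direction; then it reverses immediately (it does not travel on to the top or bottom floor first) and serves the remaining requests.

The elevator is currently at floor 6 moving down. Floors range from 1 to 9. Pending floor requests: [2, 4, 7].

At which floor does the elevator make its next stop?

Answer: 4

Derivation:
Current floor: 6, direction: down
Requests above: [7]
Requests below: [2, 4]
Moving down and requests lie below → nearest below is max([2, 4]) = 4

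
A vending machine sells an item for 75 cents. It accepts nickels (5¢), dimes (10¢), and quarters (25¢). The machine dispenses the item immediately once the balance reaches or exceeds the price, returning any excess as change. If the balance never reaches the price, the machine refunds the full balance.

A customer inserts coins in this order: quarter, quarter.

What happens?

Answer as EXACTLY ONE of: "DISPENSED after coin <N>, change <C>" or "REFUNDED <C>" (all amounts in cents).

Answer: REFUNDED 50

Derivation:
Price: 75¢
Coin 1 (quarter, 25¢): balance = 25¢
Coin 2 (quarter, 25¢): balance = 50¢
All coins inserted, balance 50¢ < price 75¢ → REFUND 50¢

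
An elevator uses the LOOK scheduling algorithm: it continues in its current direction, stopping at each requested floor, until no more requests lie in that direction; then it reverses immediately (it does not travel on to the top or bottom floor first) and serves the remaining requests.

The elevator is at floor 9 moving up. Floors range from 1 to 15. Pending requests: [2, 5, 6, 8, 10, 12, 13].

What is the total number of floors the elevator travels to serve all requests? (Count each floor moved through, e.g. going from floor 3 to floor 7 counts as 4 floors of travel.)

Start at floor 9 moving up, LOOK stop order: [10, 12, 13, 8, 6, 5, 2]
  9 → 10: |10-9| = 1, total = 1
  10 → 12: |12-10| = 2, total = 3
  12 → 13: |13-12| = 1, total = 4
  13 → 8: |8-13| = 5, total = 9
  8 → 6: |6-8| = 2, total = 11
  6 → 5: |5-6| = 1, total = 12
  5 → 2: |2-5| = 3, total = 15

Answer: 15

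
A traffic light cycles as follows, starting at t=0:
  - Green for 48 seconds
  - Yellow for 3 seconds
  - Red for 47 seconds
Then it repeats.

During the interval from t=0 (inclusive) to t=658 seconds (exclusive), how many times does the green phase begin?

Cycle = 48+3+47 = 98s
green phase starts at t = k*98 + 0 for k=0,1,2,...
Need k*98+0 < 658 → k < 6.714
k ∈ {0, ..., 6} → 7 starts

Answer: 7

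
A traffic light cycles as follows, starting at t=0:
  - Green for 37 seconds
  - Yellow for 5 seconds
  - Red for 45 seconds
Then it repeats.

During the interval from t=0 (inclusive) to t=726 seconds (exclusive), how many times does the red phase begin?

Cycle = 37+5+45 = 87s
red phase starts at t = k*87 + 42 for k=0,1,2,...
Need k*87+42 < 726 → k < 7.862
k ∈ {0, ..., 7} → 8 starts

Answer: 8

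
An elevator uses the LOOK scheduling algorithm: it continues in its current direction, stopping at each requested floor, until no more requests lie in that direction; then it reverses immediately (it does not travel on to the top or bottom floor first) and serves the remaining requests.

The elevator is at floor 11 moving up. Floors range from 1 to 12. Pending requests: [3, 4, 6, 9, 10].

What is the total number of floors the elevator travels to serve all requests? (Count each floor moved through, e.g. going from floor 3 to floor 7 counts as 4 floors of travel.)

Answer: 8

Derivation:
Start at floor 11 moving up, LOOK stop order: [10, 9, 6, 4, 3]
  11 → 10: |10-11| = 1, total = 1
  10 → 9: |9-10| = 1, total = 2
  9 → 6: |6-9| = 3, total = 5
  6 → 4: |4-6| = 2, total = 7
  4 → 3: |3-4| = 1, total = 8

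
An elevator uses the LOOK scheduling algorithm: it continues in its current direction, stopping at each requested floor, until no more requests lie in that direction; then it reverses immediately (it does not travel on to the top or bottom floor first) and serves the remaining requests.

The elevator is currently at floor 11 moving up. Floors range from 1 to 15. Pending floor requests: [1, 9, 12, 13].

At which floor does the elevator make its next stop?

Answer: 12

Derivation:
Current floor: 11, direction: up
Requests above: [12, 13]
Requests below: [1, 9]
Moving up and requests lie above → nearest above is min([12, 13]) = 12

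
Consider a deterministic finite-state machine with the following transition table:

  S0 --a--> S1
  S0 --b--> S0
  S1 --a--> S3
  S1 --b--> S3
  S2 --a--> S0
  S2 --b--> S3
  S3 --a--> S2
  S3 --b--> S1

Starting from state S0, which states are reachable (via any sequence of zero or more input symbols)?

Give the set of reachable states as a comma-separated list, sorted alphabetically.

Answer: S0, S1, S2, S3

Derivation:
BFS from S0:
  visit S0: S0--a-->S1 (new), S0--b-->S0 (seen)
  visit S1: S1--a-->S3 (new), S1--b-->S3 (seen)
  visit S3: S3--a-->S2 (new), S3--b-->S1 (seen)
  visit S2: S2--a-->S0 (seen), S2--b-->S3 (seen)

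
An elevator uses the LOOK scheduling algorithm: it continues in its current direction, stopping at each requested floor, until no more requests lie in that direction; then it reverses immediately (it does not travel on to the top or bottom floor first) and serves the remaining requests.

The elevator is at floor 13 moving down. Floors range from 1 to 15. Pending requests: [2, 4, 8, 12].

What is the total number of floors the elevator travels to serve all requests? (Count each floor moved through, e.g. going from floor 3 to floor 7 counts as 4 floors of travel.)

Start at floor 13 moving down, LOOK stop order: [12, 8, 4, 2]
  13 → 12: |12-13| = 1, total = 1
  12 → 8: |8-12| = 4, total = 5
  8 → 4: |4-8| = 4, total = 9
  4 → 2: |2-4| = 2, total = 11

Answer: 11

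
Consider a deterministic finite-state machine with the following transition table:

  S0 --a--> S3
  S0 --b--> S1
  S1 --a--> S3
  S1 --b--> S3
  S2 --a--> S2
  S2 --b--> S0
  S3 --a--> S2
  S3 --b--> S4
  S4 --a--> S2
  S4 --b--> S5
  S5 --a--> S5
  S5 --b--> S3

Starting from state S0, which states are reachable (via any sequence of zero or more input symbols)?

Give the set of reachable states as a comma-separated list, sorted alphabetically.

Answer: S0, S1, S2, S3, S4, S5

Derivation:
BFS from S0:
  visit S0: S0--a-->S3 (new), S0--b-->S1 (new)
  visit S3: S3--a-->S2 (new), S3--b-->S4 (new)
  visit S1: S1--a-->S3 (seen), S1--b-->S3 (seen)
  visit S2: S2--a-->S2 (seen), S2--b-->S0 (seen)
  visit S4: S4--a-->S2 (seen), S4--b-->S5 (new)
  visit S5: S5--a-->S5 (seen), S5--b-->S3 (seen)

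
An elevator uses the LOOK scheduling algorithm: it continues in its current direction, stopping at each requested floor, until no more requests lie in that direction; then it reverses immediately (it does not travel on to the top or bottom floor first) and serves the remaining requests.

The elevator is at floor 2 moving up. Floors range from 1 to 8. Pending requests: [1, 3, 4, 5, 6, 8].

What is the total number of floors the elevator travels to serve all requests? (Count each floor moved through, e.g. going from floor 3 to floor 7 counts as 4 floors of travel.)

Start at floor 2 moving up, LOOK stop order: [3, 4, 5, 6, 8, 1]
  2 → 3: |3-2| = 1, total = 1
  3 → 4: |4-3| = 1, total = 2
  4 → 5: |5-4| = 1, total = 3
  5 → 6: |6-5| = 1, total = 4
  6 → 8: |8-6| = 2, total = 6
  8 → 1: |1-8| = 7, total = 13

Answer: 13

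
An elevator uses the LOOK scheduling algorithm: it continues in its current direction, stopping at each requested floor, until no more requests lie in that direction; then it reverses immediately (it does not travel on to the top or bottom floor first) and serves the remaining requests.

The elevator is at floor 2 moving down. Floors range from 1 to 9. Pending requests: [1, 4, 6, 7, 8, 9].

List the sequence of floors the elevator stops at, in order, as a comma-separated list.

Current: 2, moving DOWN
Serve below first (descending): [1]
Then reverse, serve above (ascending): [4, 6, 7, 8, 9]

Answer: 1, 4, 6, 7, 8, 9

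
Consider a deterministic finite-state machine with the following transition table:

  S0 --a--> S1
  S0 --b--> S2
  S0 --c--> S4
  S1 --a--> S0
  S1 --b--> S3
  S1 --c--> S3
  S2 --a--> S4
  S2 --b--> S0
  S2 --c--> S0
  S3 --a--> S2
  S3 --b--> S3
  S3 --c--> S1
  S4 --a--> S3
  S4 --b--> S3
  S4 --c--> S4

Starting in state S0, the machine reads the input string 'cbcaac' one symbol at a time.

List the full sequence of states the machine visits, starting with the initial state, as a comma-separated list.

Start: S0
  read 'c': S0 --c--> S4
  read 'b': S4 --b--> S3
  read 'c': S3 --c--> S1
  read 'a': S1 --a--> S0
  read 'a': S0 --a--> S1
  read 'c': S1 --c--> S3

Answer: S0, S4, S3, S1, S0, S1, S3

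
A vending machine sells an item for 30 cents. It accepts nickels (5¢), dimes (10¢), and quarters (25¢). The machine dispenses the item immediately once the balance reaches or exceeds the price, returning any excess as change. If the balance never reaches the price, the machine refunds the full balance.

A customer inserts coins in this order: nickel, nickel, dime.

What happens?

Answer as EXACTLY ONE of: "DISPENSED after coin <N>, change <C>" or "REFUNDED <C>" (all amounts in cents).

Price: 30¢
Coin 1 (nickel, 5¢): balance = 5¢
Coin 2 (nickel, 5¢): balance = 10¢
Coin 3 (dime, 10¢): balance = 20¢
All coins inserted, balance 20¢ < price 30¢ → REFUND 20¢

Answer: REFUNDED 20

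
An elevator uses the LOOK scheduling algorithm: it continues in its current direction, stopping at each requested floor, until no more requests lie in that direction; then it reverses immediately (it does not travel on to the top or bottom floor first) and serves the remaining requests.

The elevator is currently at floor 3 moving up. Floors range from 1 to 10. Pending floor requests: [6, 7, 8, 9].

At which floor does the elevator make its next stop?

Current floor: 3, direction: up
Requests above: [6, 7, 8, 9]
Requests below: []
Moving up and requests lie above → nearest above is min([6, 7, 8, 9]) = 6

Answer: 6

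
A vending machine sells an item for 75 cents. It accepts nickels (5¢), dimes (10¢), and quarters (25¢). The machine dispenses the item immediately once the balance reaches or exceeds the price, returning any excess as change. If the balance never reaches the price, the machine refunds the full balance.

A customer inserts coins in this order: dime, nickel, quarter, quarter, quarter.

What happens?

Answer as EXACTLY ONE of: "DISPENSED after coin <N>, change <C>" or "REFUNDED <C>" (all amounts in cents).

Price: 75¢
Coin 1 (dime, 10¢): balance = 10¢
Coin 2 (nickel, 5¢): balance = 15¢
Coin 3 (quarter, 25¢): balance = 40¢
Coin 4 (quarter, 25¢): balance = 65¢
Coin 5 (quarter, 25¢): balance = 90¢
  → balance >= price → DISPENSE, change = 90 - 75 = 15¢

Answer: DISPENSED after coin 5, change 15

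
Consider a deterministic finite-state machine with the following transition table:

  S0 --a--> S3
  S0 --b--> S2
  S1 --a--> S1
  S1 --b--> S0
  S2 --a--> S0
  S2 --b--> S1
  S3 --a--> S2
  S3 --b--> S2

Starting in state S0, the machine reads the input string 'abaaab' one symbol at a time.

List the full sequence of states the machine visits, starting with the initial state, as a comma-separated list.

Start: S0
  read 'a': S0 --a--> S3
  read 'b': S3 --b--> S2
  read 'a': S2 --a--> S0
  read 'a': S0 --a--> S3
  read 'a': S3 --a--> S2
  read 'b': S2 --b--> S1

Answer: S0, S3, S2, S0, S3, S2, S1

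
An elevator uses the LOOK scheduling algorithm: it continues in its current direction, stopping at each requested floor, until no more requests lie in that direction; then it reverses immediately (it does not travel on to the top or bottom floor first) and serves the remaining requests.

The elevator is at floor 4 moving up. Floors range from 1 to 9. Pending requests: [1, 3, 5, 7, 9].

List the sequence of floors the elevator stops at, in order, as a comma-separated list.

Answer: 5, 7, 9, 3, 1

Derivation:
Current: 4, moving UP
Serve above first (ascending): [5, 7, 9]
Then reverse, serve below (descending): [3, 1]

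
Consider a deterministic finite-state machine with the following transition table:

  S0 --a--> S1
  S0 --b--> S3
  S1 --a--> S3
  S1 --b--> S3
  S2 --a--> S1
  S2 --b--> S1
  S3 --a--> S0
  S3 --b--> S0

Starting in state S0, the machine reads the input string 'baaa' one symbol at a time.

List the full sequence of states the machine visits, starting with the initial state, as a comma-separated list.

Start: S0
  read 'b': S0 --b--> S3
  read 'a': S3 --a--> S0
  read 'a': S0 --a--> S1
  read 'a': S1 --a--> S3

Answer: S0, S3, S0, S1, S3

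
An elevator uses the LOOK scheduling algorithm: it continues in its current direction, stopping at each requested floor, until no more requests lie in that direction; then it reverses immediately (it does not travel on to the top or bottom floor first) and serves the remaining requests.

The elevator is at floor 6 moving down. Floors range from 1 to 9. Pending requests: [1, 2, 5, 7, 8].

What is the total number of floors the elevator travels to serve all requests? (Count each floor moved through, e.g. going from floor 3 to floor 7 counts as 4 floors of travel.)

Start at floor 6 moving down, LOOK stop order: [5, 2, 1, 7, 8]
  6 → 5: |5-6| = 1, total = 1
  5 → 2: |2-5| = 3, total = 4
  2 → 1: |1-2| = 1, total = 5
  1 → 7: |7-1| = 6, total = 11
  7 → 8: |8-7| = 1, total = 12

Answer: 12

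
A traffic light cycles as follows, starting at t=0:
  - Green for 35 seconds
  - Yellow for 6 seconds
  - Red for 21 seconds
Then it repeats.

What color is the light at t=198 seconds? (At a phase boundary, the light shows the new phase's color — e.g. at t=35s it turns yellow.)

Cycle length = 35 + 6 + 21 = 62s
t = 198, phase_t = 198 mod 62 = 12
12 < 35 (green end) → GREEN

Answer: green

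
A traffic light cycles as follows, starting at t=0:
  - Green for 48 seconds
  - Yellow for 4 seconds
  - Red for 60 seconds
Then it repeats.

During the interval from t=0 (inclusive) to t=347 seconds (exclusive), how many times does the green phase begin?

Answer: 4

Derivation:
Cycle = 48+4+60 = 112s
green phase starts at t = k*112 + 0 for k=0,1,2,...
Need k*112+0 < 347 → k < 3.098
k ∈ {0, ..., 3} → 4 starts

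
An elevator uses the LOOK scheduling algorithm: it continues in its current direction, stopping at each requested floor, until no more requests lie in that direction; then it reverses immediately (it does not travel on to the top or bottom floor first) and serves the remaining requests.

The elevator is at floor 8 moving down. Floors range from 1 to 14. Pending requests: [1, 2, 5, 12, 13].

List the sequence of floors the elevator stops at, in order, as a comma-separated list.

Current: 8, moving DOWN
Serve below first (descending): [5, 2, 1]
Then reverse, serve above (ascending): [12, 13]

Answer: 5, 2, 1, 12, 13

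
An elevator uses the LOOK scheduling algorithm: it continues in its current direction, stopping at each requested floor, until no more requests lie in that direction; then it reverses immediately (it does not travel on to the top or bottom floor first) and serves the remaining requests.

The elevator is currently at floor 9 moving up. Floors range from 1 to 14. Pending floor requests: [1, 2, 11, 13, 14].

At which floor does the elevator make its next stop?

Answer: 11

Derivation:
Current floor: 9, direction: up
Requests above: [11, 13, 14]
Requests below: [1, 2]
Moving up and requests lie above → nearest above is min([11, 13, 14]) = 11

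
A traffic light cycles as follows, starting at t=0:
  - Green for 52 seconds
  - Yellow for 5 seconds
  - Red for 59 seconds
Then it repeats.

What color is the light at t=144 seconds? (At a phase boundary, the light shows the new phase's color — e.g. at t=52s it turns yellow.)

Cycle length = 52 + 5 + 59 = 116s
t = 144, phase_t = 144 mod 116 = 28
28 < 52 (green end) → GREEN

Answer: green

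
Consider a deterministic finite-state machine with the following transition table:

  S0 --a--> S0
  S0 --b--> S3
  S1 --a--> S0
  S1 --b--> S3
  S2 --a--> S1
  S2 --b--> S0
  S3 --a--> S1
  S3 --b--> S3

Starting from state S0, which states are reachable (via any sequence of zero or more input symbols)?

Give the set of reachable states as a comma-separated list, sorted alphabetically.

BFS from S0:
  visit S0: S0--a-->S0 (seen), S0--b-->S3 (new)
  visit S3: S3--a-->S1 (new), S3--b-->S3 (seen)
  visit S1: S1--a-->S0 (seen), S1--b-->S3 (seen)

Answer: S0, S1, S3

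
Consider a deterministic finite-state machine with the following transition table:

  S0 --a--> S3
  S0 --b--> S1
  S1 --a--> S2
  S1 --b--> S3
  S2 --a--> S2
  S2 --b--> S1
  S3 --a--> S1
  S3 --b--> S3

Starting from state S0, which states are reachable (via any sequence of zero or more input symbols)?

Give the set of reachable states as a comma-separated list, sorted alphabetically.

Answer: S0, S1, S2, S3

Derivation:
BFS from S0:
  visit S0: S0--a-->S3 (new), S0--b-->S1 (new)
  visit S3: S3--a-->S1 (seen), S3--b-->S3 (seen)
  visit S1: S1--a-->S2 (new), S1--b-->S3 (seen)
  visit S2: S2--a-->S2 (seen), S2--b-->S1 (seen)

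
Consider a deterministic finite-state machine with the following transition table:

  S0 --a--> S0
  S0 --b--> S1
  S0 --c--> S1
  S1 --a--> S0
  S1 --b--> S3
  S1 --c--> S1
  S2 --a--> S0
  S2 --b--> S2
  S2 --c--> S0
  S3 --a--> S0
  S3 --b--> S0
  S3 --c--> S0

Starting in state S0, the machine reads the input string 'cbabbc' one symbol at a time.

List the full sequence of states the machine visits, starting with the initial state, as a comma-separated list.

Answer: S0, S1, S3, S0, S1, S3, S0

Derivation:
Start: S0
  read 'c': S0 --c--> S1
  read 'b': S1 --b--> S3
  read 'a': S3 --a--> S0
  read 'b': S0 --b--> S1
  read 'b': S1 --b--> S3
  read 'c': S3 --c--> S0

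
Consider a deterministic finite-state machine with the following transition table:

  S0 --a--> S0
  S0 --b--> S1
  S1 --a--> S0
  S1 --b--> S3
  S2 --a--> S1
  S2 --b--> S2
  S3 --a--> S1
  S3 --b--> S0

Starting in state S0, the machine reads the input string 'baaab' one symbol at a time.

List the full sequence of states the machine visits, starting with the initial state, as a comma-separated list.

Answer: S0, S1, S0, S0, S0, S1

Derivation:
Start: S0
  read 'b': S0 --b--> S1
  read 'a': S1 --a--> S0
  read 'a': S0 --a--> S0
  read 'a': S0 --a--> S0
  read 'b': S0 --b--> S1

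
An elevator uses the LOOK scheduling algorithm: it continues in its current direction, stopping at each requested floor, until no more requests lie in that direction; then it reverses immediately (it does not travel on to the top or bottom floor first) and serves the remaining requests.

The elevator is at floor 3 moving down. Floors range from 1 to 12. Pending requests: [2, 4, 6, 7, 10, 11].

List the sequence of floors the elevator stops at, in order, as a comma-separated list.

Current: 3, moving DOWN
Serve below first (descending): [2]
Then reverse, serve above (ascending): [4, 6, 7, 10, 11]

Answer: 2, 4, 6, 7, 10, 11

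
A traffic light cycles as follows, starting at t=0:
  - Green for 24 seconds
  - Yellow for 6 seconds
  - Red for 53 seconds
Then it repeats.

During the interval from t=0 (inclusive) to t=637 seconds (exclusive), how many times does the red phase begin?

Cycle = 24+6+53 = 83s
red phase starts at t = k*83 + 30 for k=0,1,2,...
Need k*83+30 < 637 → k < 7.313
k ∈ {0, ..., 7} → 8 starts

Answer: 8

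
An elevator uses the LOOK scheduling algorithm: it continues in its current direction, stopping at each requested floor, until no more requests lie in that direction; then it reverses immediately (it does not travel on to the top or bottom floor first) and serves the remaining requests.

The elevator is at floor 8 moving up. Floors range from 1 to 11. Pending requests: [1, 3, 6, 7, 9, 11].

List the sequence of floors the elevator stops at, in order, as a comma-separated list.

Current: 8, moving UP
Serve above first (ascending): [9, 11]
Then reverse, serve below (descending): [7, 6, 3, 1]

Answer: 9, 11, 7, 6, 3, 1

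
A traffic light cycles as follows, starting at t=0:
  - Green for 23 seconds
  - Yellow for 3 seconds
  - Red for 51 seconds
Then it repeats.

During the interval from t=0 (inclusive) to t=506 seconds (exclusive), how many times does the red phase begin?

Cycle = 23+3+51 = 77s
red phase starts at t = k*77 + 26 for k=0,1,2,...
Need k*77+26 < 506 → k < 6.234
k ∈ {0, ..., 6} → 7 starts

Answer: 7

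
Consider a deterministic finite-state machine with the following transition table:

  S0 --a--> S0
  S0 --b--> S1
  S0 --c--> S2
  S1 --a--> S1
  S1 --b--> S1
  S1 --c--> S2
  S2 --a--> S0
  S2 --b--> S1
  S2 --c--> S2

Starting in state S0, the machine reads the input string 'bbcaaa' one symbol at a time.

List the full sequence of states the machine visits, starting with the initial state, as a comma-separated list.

Answer: S0, S1, S1, S2, S0, S0, S0

Derivation:
Start: S0
  read 'b': S0 --b--> S1
  read 'b': S1 --b--> S1
  read 'c': S1 --c--> S2
  read 'a': S2 --a--> S0
  read 'a': S0 --a--> S0
  read 'a': S0 --a--> S0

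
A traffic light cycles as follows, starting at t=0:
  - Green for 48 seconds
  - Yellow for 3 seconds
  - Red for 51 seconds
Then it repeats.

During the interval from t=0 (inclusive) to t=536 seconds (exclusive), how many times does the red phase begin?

Cycle = 48+3+51 = 102s
red phase starts at t = k*102 + 51 for k=0,1,2,...
Need k*102+51 < 536 → k < 4.755
k ∈ {0, ..., 4} → 5 starts

Answer: 5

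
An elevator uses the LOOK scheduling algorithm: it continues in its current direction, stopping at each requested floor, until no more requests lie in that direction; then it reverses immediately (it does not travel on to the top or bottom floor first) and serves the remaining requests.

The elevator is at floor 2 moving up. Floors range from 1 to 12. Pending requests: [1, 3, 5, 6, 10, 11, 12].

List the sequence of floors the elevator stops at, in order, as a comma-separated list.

Current: 2, moving UP
Serve above first (ascending): [3, 5, 6, 10, 11, 12]
Then reverse, serve below (descending): [1]

Answer: 3, 5, 6, 10, 11, 12, 1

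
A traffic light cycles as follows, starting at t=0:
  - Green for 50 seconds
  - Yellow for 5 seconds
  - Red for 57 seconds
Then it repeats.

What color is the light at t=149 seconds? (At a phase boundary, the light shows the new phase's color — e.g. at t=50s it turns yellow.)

Cycle length = 50 + 5 + 57 = 112s
t = 149, phase_t = 149 mod 112 = 37
37 < 50 (green end) → GREEN

Answer: green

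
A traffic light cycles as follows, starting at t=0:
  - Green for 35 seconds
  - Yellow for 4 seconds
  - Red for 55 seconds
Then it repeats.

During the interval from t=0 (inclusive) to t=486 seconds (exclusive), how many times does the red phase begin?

Answer: 5

Derivation:
Cycle = 35+4+55 = 94s
red phase starts at t = k*94 + 39 for k=0,1,2,...
Need k*94+39 < 486 → k < 4.755
k ∈ {0, ..., 4} → 5 starts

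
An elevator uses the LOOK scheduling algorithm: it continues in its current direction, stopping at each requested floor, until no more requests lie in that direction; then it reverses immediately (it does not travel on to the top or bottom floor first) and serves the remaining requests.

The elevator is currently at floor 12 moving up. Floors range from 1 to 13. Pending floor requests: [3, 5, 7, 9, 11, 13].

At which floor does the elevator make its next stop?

Answer: 13

Derivation:
Current floor: 12, direction: up
Requests above: [13]
Requests below: [3, 5, 7, 9, 11]
Moving up and requests lie above → nearest above is min([13]) = 13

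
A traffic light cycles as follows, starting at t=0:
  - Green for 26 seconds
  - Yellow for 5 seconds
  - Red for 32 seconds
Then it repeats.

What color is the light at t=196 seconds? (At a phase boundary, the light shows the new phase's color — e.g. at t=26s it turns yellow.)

Cycle length = 26 + 5 + 32 = 63s
t = 196, phase_t = 196 mod 63 = 7
7 < 26 (green end) → GREEN

Answer: green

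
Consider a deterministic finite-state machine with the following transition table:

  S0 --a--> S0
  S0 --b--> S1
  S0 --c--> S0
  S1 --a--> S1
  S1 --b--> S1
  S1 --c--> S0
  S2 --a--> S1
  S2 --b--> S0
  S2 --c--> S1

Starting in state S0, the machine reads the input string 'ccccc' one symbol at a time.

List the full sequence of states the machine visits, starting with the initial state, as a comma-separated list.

Start: S0
  read 'c': S0 --c--> S0
  read 'c': S0 --c--> S0
  read 'c': S0 --c--> S0
  read 'c': S0 --c--> S0
  read 'c': S0 --c--> S0

Answer: S0, S0, S0, S0, S0, S0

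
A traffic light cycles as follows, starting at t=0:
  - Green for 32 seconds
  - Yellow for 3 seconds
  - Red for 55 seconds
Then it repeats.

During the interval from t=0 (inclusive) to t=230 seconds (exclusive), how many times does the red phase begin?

Answer: 3

Derivation:
Cycle = 32+3+55 = 90s
red phase starts at t = k*90 + 35 for k=0,1,2,...
Need k*90+35 < 230 → k < 2.167
k ∈ {0, ..., 2} → 3 starts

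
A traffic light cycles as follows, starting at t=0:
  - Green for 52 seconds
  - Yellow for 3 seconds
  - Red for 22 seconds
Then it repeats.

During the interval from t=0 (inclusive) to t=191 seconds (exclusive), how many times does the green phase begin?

Cycle = 52+3+22 = 77s
green phase starts at t = k*77 + 0 for k=0,1,2,...
Need k*77+0 < 191 → k < 2.481
k ∈ {0, ..., 2} → 3 starts

Answer: 3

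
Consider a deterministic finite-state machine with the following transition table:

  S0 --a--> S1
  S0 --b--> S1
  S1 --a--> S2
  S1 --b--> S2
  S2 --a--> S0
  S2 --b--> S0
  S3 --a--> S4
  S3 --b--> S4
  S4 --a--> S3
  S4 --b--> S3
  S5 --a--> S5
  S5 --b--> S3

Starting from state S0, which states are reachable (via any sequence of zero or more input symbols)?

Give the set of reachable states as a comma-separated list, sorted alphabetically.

BFS from S0:
  visit S0: S0--a-->S1 (new), S0--b-->S1 (seen)
  visit S1: S1--a-->S2 (new), S1--b-->S2 (seen)
  visit S2: S2--a-->S0 (seen), S2--b-->S0 (seen)

Answer: S0, S1, S2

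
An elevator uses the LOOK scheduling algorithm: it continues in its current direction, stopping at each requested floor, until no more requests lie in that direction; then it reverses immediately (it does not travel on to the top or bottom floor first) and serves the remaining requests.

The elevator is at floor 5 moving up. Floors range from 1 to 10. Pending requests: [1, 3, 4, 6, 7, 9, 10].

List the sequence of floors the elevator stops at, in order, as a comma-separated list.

Current: 5, moving UP
Serve above first (ascending): [6, 7, 9, 10]
Then reverse, serve below (descending): [4, 3, 1]

Answer: 6, 7, 9, 10, 4, 3, 1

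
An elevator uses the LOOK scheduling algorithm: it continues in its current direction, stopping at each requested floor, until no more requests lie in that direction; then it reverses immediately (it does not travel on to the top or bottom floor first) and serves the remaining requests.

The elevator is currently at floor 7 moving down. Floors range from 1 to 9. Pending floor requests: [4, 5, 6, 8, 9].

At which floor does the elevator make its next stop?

Answer: 6

Derivation:
Current floor: 7, direction: down
Requests above: [8, 9]
Requests below: [4, 5, 6]
Moving down and requests lie below → nearest below is max([4, 5, 6]) = 6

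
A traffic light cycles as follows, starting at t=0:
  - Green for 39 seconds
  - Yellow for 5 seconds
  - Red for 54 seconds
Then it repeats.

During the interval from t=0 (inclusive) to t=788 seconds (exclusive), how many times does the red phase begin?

Answer: 8

Derivation:
Cycle = 39+5+54 = 98s
red phase starts at t = k*98 + 44 for k=0,1,2,...
Need k*98+44 < 788 → k < 7.592
k ∈ {0, ..., 7} → 8 starts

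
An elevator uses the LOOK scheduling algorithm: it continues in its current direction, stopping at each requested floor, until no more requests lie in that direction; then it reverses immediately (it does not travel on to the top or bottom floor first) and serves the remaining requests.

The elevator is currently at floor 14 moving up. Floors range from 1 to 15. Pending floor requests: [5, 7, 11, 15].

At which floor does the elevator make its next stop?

Current floor: 14, direction: up
Requests above: [15]
Requests below: [5, 7, 11]
Moving up and requests lie above → nearest above is min([15]) = 15

Answer: 15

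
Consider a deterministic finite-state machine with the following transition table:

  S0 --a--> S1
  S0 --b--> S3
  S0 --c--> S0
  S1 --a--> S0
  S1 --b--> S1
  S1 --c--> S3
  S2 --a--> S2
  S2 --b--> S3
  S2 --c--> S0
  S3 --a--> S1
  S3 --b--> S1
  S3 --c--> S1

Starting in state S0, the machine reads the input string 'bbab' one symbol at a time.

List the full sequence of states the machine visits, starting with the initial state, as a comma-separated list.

Answer: S0, S3, S1, S0, S3

Derivation:
Start: S0
  read 'b': S0 --b--> S3
  read 'b': S3 --b--> S1
  read 'a': S1 --a--> S0
  read 'b': S0 --b--> S3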